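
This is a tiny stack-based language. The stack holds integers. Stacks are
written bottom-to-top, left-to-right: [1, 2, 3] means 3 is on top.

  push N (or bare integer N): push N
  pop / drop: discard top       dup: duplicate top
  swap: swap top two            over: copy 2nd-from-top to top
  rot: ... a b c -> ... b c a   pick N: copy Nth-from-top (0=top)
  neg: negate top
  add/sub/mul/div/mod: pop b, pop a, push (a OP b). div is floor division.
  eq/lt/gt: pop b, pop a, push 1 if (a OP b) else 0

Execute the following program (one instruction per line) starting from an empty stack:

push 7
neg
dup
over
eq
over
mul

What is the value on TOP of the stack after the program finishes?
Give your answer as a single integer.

Answer: -7

Derivation:
After 'push 7': [7]
After 'neg': [-7]
After 'dup': [-7, -7]
After 'over': [-7, -7, -7]
After 'eq': [-7, 1]
After 'over': [-7, 1, -7]
After 'mul': [-7, -7]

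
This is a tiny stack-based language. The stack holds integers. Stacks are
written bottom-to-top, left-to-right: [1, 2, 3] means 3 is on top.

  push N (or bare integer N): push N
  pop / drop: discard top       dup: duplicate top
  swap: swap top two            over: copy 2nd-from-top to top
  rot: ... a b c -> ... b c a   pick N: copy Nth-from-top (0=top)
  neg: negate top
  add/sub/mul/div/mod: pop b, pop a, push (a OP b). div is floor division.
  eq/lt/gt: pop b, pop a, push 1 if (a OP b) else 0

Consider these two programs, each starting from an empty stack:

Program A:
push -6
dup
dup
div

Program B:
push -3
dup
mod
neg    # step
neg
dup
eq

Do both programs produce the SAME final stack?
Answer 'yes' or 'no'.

Program A trace:
  After 'push -6': [-6]
  After 'dup': [-6, -6]
  After 'dup': [-6, -6, -6]
  After 'div': [-6, 1]
Program A final stack: [-6, 1]

Program B trace:
  After 'push -3': [-3]
  After 'dup': [-3, -3]
  After 'mod': [0]
  After 'neg': [0]
  After 'neg': [0]
  After 'dup': [0, 0]
  After 'eq': [1]
Program B final stack: [1]
Same: no

Answer: no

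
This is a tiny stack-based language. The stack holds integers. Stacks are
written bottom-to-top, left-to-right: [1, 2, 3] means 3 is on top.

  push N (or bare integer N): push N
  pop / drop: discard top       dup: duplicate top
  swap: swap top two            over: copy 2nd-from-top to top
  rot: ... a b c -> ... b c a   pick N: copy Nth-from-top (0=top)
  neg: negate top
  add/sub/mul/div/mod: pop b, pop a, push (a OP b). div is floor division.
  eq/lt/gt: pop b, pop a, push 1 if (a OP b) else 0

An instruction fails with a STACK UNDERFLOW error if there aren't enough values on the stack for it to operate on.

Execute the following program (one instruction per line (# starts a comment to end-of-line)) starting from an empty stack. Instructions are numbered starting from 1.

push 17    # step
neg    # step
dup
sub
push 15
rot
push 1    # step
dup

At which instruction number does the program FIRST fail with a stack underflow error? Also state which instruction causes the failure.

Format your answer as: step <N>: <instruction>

Answer: step 6: rot

Derivation:
Step 1 ('push 17'): stack = [17], depth = 1
Step 2 ('neg'): stack = [-17], depth = 1
Step 3 ('dup'): stack = [-17, -17], depth = 2
Step 4 ('sub'): stack = [0], depth = 1
Step 5 ('push 15'): stack = [0, 15], depth = 2
Step 6 ('rot'): needs 3 value(s) but depth is 2 — STACK UNDERFLOW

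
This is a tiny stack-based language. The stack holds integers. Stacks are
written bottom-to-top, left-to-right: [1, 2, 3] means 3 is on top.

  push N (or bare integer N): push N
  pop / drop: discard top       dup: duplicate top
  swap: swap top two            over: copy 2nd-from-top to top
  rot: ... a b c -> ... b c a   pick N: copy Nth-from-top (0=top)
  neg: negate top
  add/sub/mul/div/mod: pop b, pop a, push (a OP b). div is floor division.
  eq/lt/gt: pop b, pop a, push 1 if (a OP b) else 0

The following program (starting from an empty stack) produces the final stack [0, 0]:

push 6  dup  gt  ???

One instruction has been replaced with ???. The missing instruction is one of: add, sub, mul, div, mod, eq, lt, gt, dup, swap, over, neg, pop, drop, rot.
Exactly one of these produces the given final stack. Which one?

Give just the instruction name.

Answer: dup

Derivation:
Stack before ???: [0]
Stack after ???:  [0, 0]
The instruction that transforms [0] -> [0, 0] is: dup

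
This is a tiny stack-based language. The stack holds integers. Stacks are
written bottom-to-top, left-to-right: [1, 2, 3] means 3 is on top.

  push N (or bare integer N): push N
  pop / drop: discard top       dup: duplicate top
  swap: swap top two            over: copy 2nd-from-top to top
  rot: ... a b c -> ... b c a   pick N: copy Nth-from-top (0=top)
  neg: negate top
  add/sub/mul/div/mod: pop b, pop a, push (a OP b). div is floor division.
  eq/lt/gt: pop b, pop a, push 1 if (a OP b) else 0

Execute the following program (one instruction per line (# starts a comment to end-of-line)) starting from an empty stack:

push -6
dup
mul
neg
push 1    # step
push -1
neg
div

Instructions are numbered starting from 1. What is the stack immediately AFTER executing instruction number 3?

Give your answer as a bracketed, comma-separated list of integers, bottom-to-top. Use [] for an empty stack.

Step 1 ('push -6'): [-6]
Step 2 ('dup'): [-6, -6]
Step 3 ('mul'): [36]

Answer: [36]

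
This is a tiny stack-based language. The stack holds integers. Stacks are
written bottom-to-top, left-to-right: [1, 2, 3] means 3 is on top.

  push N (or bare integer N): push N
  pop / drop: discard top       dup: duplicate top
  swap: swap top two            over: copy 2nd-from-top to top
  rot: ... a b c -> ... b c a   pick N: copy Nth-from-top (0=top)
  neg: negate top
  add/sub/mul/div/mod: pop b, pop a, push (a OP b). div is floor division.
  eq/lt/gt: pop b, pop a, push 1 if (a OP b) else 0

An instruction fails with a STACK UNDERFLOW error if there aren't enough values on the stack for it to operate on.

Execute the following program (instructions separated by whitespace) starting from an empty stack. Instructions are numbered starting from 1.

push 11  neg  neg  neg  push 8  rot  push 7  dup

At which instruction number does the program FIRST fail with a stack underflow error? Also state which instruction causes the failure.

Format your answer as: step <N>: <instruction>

Step 1 ('push 11'): stack = [11], depth = 1
Step 2 ('neg'): stack = [-11], depth = 1
Step 3 ('neg'): stack = [11], depth = 1
Step 4 ('neg'): stack = [-11], depth = 1
Step 5 ('push 8'): stack = [-11, 8], depth = 2
Step 6 ('rot'): needs 3 value(s) but depth is 2 — STACK UNDERFLOW

Answer: step 6: rot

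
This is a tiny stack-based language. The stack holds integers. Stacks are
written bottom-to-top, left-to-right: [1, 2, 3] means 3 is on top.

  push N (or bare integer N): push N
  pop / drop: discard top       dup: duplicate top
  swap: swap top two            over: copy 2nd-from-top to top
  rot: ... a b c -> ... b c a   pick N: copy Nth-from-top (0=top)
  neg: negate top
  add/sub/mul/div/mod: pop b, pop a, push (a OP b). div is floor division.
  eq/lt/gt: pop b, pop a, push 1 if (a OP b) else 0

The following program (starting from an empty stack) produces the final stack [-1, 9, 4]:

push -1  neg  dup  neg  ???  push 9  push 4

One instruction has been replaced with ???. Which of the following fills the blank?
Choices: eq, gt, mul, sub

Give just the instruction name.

Stack before ???: [1, -1]
Stack after ???:  [-1]
Checking each choice:
  eq: produces [0, 9, 4]
  gt: produces [1, 9, 4]
  mul: MATCH
  sub: produces [2, 9, 4]


Answer: mul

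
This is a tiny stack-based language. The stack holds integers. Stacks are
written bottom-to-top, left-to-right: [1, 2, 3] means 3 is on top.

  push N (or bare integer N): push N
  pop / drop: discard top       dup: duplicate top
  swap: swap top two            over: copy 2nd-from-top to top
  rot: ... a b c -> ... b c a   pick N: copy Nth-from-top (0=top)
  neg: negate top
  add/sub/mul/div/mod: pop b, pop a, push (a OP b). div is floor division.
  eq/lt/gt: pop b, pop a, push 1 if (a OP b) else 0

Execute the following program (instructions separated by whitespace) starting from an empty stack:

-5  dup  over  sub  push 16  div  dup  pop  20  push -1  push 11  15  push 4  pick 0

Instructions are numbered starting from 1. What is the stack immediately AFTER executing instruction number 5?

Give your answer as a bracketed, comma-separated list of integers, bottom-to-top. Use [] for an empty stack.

Step 1 ('-5'): [-5]
Step 2 ('dup'): [-5, -5]
Step 3 ('over'): [-5, -5, -5]
Step 4 ('sub'): [-5, 0]
Step 5 ('push 16'): [-5, 0, 16]

Answer: [-5, 0, 16]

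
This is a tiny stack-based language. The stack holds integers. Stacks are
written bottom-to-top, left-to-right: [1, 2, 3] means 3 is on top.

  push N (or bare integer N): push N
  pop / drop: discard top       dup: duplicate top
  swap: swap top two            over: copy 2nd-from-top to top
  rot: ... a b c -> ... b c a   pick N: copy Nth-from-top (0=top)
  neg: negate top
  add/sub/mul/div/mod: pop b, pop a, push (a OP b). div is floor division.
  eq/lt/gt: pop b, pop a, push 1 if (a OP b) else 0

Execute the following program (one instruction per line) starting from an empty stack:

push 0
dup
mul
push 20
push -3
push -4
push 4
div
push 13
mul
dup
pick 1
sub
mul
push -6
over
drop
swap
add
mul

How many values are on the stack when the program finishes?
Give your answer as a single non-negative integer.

After 'push 0': stack = [0] (depth 1)
After 'dup': stack = [0, 0] (depth 2)
After 'mul': stack = [0] (depth 1)
After 'push 20': stack = [0, 20] (depth 2)
After 'push -3': stack = [0, 20, -3] (depth 3)
After 'push -4': stack = [0, 20, -3, -4] (depth 4)
After 'push 4': stack = [0, 20, -3, -4, 4] (depth 5)
After 'div': stack = [0, 20, -3, -1] (depth 4)
After 'push 13': stack = [0, 20, -3, -1, 13] (depth 5)
After 'mul': stack = [0, 20, -3, -13] (depth 4)
After 'dup': stack = [0, 20, -3, -13, -13] (depth 5)
After 'pick 1': stack = [0, 20, -3, -13, -13, -13] (depth 6)
After 'sub': stack = [0, 20, -3, -13, 0] (depth 5)
After 'mul': stack = [0, 20, -3, 0] (depth 4)
After 'push -6': stack = [0, 20, -3, 0, -6] (depth 5)
After 'over': stack = [0, 20, -3, 0, -6, 0] (depth 6)
After 'drop': stack = [0, 20, -3, 0, -6] (depth 5)
After 'swap': stack = [0, 20, -3, -6, 0] (depth 5)
After 'add': stack = [0, 20, -3, -6] (depth 4)
After 'mul': stack = [0, 20, 18] (depth 3)

Answer: 3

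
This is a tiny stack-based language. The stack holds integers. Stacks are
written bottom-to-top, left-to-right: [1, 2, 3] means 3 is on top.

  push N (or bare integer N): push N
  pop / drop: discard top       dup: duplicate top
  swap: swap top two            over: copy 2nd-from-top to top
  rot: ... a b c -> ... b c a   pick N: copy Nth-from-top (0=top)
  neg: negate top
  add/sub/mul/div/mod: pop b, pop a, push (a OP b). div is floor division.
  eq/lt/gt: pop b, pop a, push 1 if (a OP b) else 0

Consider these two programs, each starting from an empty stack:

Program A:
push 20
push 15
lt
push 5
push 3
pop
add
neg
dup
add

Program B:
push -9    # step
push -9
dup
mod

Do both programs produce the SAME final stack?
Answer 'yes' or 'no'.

Program A trace:
  After 'push 20': [20]
  After 'push 15': [20, 15]
  After 'lt': [0]
  After 'push 5': [0, 5]
  After 'push 3': [0, 5, 3]
  After 'pop': [0, 5]
  After 'add': [5]
  After 'neg': [-5]
  After 'dup': [-5, -5]
  After 'add': [-10]
Program A final stack: [-10]

Program B trace:
  After 'push -9': [-9]
  After 'push -9': [-9, -9]
  After 'dup': [-9, -9, -9]
  After 'mod': [-9, 0]
Program B final stack: [-9, 0]
Same: no

Answer: no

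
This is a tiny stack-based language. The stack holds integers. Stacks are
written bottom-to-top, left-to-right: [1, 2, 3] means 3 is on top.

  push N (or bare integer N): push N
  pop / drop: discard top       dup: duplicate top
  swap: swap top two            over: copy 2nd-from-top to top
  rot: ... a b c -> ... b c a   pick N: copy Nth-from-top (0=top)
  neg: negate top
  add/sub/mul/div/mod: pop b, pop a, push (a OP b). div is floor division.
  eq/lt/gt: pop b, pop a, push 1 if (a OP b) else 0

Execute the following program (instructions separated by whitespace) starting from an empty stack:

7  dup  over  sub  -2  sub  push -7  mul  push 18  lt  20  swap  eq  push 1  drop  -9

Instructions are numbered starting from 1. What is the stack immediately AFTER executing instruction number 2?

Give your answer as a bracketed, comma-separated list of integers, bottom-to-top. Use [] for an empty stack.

Step 1 ('7'): [7]
Step 2 ('dup'): [7, 7]

Answer: [7, 7]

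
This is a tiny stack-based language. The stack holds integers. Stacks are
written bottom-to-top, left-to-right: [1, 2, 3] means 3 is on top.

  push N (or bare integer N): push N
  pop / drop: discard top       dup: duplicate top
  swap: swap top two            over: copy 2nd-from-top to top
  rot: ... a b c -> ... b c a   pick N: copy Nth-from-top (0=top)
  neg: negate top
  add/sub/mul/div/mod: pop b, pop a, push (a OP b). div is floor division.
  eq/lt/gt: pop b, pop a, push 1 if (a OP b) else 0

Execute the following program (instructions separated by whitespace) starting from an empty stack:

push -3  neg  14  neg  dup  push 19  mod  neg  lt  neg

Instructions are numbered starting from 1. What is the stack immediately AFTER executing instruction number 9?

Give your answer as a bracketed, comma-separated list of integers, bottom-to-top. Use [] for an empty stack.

Step 1 ('push -3'): [-3]
Step 2 ('neg'): [3]
Step 3 ('14'): [3, 14]
Step 4 ('neg'): [3, -14]
Step 5 ('dup'): [3, -14, -14]
Step 6 ('push 19'): [3, -14, -14, 19]
Step 7 ('mod'): [3, -14, 5]
Step 8 ('neg'): [3, -14, -5]
Step 9 ('lt'): [3, 1]

Answer: [3, 1]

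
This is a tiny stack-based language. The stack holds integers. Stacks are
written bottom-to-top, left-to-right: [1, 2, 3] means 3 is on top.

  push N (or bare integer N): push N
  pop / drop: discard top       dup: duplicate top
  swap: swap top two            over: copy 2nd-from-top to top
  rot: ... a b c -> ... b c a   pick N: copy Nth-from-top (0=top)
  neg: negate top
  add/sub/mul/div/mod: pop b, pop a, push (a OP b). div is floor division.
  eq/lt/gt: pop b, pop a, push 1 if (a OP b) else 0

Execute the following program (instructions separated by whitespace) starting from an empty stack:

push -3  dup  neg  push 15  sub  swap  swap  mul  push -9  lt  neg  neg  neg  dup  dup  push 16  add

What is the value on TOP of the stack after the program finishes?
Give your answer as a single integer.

Answer: 16

Derivation:
After 'push -3': [-3]
After 'dup': [-3, -3]
After 'neg': [-3, 3]
After 'push 15': [-3, 3, 15]
After 'sub': [-3, -12]
After 'swap': [-12, -3]
After 'swap': [-3, -12]
After 'mul': [36]
After 'push -9': [36, -9]
After 'lt': [0]
After 'neg': [0]
After 'neg': [0]
After 'neg': [0]
After 'dup': [0, 0]
After 'dup': [0, 0, 0]
After 'push 16': [0, 0, 0, 16]
After 'add': [0, 0, 16]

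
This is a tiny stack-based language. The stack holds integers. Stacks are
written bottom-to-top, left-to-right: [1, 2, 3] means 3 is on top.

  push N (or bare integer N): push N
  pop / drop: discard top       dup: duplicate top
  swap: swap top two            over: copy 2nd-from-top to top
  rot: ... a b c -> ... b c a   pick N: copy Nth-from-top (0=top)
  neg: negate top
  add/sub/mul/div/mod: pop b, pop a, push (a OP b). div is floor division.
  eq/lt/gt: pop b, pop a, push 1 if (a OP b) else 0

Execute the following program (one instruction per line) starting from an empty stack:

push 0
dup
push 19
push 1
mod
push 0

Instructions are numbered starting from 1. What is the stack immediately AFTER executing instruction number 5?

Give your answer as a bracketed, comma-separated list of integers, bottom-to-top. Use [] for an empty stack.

Step 1 ('push 0'): [0]
Step 2 ('dup'): [0, 0]
Step 3 ('push 19'): [0, 0, 19]
Step 4 ('push 1'): [0, 0, 19, 1]
Step 5 ('mod'): [0, 0, 0]

Answer: [0, 0, 0]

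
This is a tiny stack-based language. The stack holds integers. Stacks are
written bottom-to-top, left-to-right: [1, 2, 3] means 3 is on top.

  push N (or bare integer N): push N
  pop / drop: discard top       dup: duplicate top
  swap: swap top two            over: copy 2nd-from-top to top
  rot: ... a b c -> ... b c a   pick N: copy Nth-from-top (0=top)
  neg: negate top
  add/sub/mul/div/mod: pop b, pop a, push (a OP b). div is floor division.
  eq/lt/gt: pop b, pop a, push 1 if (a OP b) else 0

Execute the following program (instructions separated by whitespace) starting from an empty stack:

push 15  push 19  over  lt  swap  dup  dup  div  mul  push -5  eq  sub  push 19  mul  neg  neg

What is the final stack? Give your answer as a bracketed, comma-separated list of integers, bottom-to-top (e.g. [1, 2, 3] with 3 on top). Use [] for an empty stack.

After 'push 15': [15]
After 'push 19': [15, 19]
After 'over': [15, 19, 15]
After 'lt': [15, 0]
After 'swap': [0, 15]
After 'dup': [0, 15, 15]
After 'dup': [0, 15, 15, 15]
After 'div': [0, 15, 1]
After 'mul': [0, 15]
After 'push -5': [0, 15, -5]
After 'eq': [0, 0]
After 'sub': [0]
After 'push 19': [0, 19]
After 'mul': [0]
After 'neg': [0]
After 'neg': [0]

Answer: [0]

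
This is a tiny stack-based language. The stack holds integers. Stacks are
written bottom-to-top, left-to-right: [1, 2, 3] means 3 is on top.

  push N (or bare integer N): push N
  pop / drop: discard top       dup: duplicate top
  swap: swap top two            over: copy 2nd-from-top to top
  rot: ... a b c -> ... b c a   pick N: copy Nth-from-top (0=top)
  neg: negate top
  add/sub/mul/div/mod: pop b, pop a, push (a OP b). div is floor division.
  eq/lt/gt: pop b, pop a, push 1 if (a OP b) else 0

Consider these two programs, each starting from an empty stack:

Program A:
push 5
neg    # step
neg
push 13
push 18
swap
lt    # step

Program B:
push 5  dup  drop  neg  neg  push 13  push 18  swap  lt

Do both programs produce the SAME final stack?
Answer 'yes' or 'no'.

Program A trace:
  After 'push 5': [5]
  After 'neg': [-5]
  After 'neg': [5]
  After 'push 13': [5, 13]
  After 'push 18': [5, 13, 18]
  After 'swap': [5, 18, 13]
  After 'lt': [5, 0]
Program A final stack: [5, 0]

Program B trace:
  After 'push 5': [5]
  After 'dup': [5, 5]
  After 'drop': [5]
  After 'neg': [-5]
  After 'neg': [5]
  After 'push 13': [5, 13]
  After 'push 18': [5, 13, 18]
  After 'swap': [5, 18, 13]
  After 'lt': [5, 0]
Program B final stack: [5, 0]
Same: yes

Answer: yes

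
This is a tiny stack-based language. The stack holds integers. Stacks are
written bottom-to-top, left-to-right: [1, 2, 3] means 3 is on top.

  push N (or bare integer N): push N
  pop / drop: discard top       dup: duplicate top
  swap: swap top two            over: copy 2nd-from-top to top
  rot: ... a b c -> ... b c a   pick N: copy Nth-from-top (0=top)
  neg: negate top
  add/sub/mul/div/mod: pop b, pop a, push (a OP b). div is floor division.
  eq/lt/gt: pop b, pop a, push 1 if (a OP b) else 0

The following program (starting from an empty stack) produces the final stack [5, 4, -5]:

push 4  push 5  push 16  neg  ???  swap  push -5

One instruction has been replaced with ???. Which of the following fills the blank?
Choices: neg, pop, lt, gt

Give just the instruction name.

Stack before ???: [4, 5, -16]
Stack after ???:  [4, 5]
Checking each choice:
  neg: produces [4, 16, 5, -5]
  pop: MATCH
  lt: produces [0, 4, -5]
  gt: produces [1, 4, -5]


Answer: pop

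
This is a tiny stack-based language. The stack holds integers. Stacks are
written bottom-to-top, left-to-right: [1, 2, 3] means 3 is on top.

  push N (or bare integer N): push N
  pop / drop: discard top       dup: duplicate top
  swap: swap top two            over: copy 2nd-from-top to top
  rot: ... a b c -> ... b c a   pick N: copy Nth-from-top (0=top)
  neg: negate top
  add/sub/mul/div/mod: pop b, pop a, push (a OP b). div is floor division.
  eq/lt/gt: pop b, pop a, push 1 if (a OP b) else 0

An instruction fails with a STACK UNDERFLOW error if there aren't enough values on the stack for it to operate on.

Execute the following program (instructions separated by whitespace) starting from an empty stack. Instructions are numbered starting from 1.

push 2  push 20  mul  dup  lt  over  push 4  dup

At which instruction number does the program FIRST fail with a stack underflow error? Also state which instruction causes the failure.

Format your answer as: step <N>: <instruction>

Step 1 ('push 2'): stack = [2], depth = 1
Step 2 ('push 20'): stack = [2, 20], depth = 2
Step 3 ('mul'): stack = [40], depth = 1
Step 4 ('dup'): stack = [40, 40], depth = 2
Step 5 ('lt'): stack = [0], depth = 1
Step 6 ('over'): needs 2 value(s) but depth is 1 — STACK UNDERFLOW

Answer: step 6: over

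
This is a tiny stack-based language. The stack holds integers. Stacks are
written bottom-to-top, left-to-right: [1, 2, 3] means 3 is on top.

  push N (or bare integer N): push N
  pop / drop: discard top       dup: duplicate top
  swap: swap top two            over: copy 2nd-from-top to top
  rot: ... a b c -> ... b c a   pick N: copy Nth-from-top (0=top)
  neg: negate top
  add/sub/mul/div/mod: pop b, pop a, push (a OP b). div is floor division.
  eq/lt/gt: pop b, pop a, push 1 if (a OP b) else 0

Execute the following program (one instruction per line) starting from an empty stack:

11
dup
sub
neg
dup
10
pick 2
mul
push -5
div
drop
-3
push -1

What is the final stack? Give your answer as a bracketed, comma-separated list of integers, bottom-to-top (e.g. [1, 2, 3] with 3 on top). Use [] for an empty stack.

After 'push 11': [11]
After 'dup': [11, 11]
After 'sub': [0]
After 'neg': [0]
After 'dup': [0, 0]
After 'push 10': [0, 0, 10]
After 'pick 2': [0, 0, 10, 0]
After 'mul': [0, 0, 0]
After 'push -5': [0, 0, 0, -5]
After 'div': [0, 0, 0]
After 'drop': [0, 0]
After 'push -3': [0, 0, -3]
After 'push -1': [0, 0, -3, -1]

Answer: [0, 0, -3, -1]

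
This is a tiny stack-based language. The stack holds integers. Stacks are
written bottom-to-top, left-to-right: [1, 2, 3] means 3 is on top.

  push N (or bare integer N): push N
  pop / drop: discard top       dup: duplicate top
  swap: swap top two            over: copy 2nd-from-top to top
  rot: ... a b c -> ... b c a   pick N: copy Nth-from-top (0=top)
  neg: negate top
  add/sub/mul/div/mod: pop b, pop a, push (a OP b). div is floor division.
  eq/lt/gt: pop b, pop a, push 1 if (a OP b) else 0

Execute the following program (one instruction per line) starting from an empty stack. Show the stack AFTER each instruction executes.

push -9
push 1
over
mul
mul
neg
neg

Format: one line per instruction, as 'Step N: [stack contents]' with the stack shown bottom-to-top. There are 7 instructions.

Step 1: [-9]
Step 2: [-9, 1]
Step 3: [-9, 1, -9]
Step 4: [-9, -9]
Step 5: [81]
Step 6: [-81]
Step 7: [81]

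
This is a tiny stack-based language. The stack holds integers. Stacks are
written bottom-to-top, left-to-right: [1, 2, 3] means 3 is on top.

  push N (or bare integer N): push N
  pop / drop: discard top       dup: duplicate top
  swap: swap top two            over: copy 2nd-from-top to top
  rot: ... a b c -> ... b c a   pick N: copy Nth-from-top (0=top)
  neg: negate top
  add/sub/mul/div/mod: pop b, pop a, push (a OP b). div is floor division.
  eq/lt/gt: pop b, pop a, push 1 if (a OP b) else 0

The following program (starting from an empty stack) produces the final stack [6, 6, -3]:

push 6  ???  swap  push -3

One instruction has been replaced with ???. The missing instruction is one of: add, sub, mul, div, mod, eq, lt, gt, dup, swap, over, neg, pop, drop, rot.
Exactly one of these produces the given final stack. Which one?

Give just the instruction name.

Answer: dup

Derivation:
Stack before ???: [6]
Stack after ???:  [6, 6]
The instruction that transforms [6] -> [6, 6] is: dup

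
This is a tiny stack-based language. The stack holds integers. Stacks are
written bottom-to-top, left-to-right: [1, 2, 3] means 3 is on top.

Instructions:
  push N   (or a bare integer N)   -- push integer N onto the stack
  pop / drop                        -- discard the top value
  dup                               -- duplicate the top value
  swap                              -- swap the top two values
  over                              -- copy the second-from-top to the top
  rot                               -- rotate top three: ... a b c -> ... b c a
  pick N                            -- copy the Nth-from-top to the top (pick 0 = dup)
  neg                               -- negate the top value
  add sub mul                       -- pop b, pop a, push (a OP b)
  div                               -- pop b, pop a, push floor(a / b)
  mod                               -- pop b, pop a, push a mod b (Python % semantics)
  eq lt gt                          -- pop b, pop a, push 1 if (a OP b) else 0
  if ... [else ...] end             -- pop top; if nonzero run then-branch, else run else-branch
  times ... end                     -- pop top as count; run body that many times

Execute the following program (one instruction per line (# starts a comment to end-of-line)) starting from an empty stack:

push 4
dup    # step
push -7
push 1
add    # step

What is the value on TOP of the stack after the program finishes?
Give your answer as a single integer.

Answer: -6

Derivation:
After 'push 4': [4]
After 'dup': [4, 4]
After 'push -7': [4, 4, -7]
After 'push 1': [4, 4, -7, 1]
After 'add': [4, 4, -6]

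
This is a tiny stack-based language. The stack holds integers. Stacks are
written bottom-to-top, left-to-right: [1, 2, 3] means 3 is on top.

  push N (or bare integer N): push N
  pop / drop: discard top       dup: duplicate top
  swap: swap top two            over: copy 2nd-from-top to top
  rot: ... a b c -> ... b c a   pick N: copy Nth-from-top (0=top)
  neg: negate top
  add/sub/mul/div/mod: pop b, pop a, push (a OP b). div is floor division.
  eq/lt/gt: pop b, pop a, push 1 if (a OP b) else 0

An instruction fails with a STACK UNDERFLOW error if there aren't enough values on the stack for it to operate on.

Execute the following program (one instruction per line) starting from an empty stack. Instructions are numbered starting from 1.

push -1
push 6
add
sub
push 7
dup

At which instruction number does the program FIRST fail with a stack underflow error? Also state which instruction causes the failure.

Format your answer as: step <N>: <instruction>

Answer: step 4: sub

Derivation:
Step 1 ('push -1'): stack = [-1], depth = 1
Step 2 ('push 6'): stack = [-1, 6], depth = 2
Step 3 ('add'): stack = [5], depth = 1
Step 4 ('sub'): needs 2 value(s) but depth is 1 — STACK UNDERFLOW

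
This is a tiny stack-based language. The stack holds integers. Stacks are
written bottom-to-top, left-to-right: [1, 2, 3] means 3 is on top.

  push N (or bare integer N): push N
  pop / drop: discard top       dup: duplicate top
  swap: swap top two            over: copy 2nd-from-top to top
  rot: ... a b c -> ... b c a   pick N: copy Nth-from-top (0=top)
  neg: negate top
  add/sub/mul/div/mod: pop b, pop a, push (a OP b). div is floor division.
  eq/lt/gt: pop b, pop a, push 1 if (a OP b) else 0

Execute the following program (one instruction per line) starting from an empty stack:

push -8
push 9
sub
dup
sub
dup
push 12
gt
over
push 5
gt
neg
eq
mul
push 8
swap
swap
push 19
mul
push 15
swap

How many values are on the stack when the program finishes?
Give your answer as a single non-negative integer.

Answer: 3

Derivation:
After 'push -8': stack = [-8] (depth 1)
After 'push 9': stack = [-8, 9] (depth 2)
After 'sub': stack = [-17] (depth 1)
After 'dup': stack = [-17, -17] (depth 2)
After 'sub': stack = [0] (depth 1)
After 'dup': stack = [0, 0] (depth 2)
After 'push 12': stack = [0, 0, 12] (depth 3)
After 'gt': stack = [0, 0] (depth 2)
After 'over': stack = [0, 0, 0] (depth 3)
After 'push 5': stack = [0, 0, 0, 5] (depth 4)
  ...
After 'neg': stack = [0, 0, 0] (depth 3)
After 'eq': stack = [0, 1] (depth 2)
After 'mul': stack = [0] (depth 1)
After 'push 8': stack = [0, 8] (depth 2)
After 'swap': stack = [8, 0] (depth 2)
After 'swap': stack = [0, 8] (depth 2)
After 'push 19': stack = [0, 8, 19] (depth 3)
After 'mul': stack = [0, 152] (depth 2)
After 'push 15': stack = [0, 152, 15] (depth 3)
After 'swap': stack = [0, 15, 152] (depth 3)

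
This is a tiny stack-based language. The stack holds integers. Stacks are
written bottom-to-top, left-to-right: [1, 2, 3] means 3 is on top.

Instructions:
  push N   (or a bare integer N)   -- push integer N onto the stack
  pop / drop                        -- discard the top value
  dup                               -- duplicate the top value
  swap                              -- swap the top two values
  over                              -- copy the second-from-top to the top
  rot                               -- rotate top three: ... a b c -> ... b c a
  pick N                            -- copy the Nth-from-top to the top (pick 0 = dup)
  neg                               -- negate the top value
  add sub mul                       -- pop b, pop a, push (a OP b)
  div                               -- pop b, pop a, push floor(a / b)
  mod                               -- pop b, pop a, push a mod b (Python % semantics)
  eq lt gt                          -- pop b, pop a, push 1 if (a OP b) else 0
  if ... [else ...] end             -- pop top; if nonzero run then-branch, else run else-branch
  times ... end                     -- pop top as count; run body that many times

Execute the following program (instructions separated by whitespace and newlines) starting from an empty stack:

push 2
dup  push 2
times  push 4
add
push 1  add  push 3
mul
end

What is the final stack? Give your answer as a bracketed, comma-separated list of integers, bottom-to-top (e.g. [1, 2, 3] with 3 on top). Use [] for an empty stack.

Answer: [2, 78]

Derivation:
After 'push 2': [2]
After 'dup': [2, 2]
After 'push 2': [2, 2, 2]
After 'times': [2, 2]
After 'push 4': [2, 2, 4]
After 'add': [2, 6]
After 'push 1': [2, 6, 1]
After 'add': [2, 7]
After 'push 3': [2, 7, 3]
After 'mul': [2, 21]
After 'push 4': [2, 21, 4]
After 'add': [2, 25]
After 'push 1': [2, 25, 1]
After 'add': [2, 26]
After 'push 3': [2, 26, 3]
After 'mul': [2, 78]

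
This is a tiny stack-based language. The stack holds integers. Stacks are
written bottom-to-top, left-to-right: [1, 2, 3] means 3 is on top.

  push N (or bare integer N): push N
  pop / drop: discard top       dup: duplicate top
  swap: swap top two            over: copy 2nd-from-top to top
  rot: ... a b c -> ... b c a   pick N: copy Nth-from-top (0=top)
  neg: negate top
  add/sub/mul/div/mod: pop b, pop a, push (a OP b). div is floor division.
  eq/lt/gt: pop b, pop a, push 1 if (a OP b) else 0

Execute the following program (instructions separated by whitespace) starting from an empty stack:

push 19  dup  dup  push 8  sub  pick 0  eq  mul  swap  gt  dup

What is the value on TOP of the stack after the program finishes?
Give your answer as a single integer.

Answer: 0

Derivation:
After 'push 19': [19]
After 'dup': [19, 19]
After 'dup': [19, 19, 19]
After 'push 8': [19, 19, 19, 8]
After 'sub': [19, 19, 11]
After 'pick 0': [19, 19, 11, 11]
After 'eq': [19, 19, 1]
After 'mul': [19, 19]
After 'swap': [19, 19]
After 'gt': [0]
After 'dup': [0, 0]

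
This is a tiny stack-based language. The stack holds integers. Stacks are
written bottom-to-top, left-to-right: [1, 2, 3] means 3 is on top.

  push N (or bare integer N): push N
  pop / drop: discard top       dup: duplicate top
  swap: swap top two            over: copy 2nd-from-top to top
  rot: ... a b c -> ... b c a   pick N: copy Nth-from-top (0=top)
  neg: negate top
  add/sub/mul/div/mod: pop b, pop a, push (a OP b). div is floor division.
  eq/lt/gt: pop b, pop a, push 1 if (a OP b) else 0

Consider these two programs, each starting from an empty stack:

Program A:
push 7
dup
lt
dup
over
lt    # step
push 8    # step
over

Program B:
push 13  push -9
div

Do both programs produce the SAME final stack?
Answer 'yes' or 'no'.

Program A trace:
  After 'push 7': [7]
  After 'dup': [7, 7]
  After 'lt': [0]
  After 'dup': [0, 0]
  After 'over': [0, 0, 0]
  After 'lt': [0, 0]
  After 'push 8': [0, 0, 8]
  After 'over': [0, 0, 8, 0]
Program A final stack: [0, 0, 8, 0]

Program B trace:
  After 'push 13': [13]
  After 'push -9': [13, -9]
  After 'div': [-2]
Program B final stack: [-2]
Same: no

Answer: no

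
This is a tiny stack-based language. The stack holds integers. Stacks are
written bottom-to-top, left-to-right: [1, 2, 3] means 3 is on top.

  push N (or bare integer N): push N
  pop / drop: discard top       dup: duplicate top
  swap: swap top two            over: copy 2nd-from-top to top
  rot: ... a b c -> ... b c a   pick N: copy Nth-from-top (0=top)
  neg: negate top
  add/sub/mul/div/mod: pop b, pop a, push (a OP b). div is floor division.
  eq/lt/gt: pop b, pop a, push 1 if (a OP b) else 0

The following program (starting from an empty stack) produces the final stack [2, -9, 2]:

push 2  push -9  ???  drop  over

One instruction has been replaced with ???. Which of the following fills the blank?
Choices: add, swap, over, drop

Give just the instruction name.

Stack before ???: [2, -9]
Stack after ???:  [2, -9, 2]
Checking each choice:
  add: stack underflow (need 2, have 0)
  swap: stack underflow (need 2, have 1)
  over: MATCH
  drop: stack underflow (need 2, have 0)


Answer: over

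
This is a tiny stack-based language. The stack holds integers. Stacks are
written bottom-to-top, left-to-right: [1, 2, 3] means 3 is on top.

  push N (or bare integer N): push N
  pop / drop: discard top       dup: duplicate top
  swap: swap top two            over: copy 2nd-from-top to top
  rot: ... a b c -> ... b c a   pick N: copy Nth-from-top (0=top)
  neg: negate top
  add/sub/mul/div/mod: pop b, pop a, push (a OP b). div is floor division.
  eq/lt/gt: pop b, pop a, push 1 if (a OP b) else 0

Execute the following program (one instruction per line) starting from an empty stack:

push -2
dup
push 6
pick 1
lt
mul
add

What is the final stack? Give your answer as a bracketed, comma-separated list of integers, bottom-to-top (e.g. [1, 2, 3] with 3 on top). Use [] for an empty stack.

After 'push -2': [-2]
After 'dup': [-2, -2]
After 'push 6': [-2, -2, 6]
After 'pick 1': [-2, -2, 6, -2]
After 'lt': [-2, -2, 0]
After 'mul': [-2, 0]
After 'add': [-2]

Answer: [-2]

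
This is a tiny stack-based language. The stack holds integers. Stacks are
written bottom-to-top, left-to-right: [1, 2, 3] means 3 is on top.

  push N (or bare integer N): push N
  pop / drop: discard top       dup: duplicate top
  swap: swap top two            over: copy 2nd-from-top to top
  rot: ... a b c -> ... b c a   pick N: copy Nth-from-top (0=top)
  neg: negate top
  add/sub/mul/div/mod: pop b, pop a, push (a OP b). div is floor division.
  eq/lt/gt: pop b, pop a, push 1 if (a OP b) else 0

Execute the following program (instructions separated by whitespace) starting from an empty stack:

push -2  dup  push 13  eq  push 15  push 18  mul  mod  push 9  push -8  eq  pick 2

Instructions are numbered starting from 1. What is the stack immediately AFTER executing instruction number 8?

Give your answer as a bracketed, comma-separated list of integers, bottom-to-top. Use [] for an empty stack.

Step 1 ('push -2'): [-2]
Step 2 ('dup'): [-2, -2]
Step 3 ('push 13'): [-2, -2, 13]
Step 4 ('eq'): [-2, 0]
Step 5 ('push 15'): [-2, 0, 15]
Step 6 ('push 18'): [-2, 0, 15, 18]
Step 7 ('mul'): [-2, 0, 270]
Step 8 ('mod'): [-2, 0]

Answer: [-2, 0]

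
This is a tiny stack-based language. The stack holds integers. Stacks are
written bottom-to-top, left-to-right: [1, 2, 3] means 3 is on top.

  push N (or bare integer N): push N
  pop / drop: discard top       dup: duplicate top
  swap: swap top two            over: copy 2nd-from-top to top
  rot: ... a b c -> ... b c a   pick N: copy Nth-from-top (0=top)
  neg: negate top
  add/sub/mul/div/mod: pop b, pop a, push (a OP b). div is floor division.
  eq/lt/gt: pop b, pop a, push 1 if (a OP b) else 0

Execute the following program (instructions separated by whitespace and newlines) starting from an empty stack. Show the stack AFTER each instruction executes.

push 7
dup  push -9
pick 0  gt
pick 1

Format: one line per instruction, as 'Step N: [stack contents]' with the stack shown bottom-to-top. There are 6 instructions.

Step 1: [7]
Step 2: [7, 7]
Step 3: [7, 7, -9]
Step 4: [7, 7, -9, -9]
Step 5: [7, 7, 0]
Step 6: [7, 7, 0, 7]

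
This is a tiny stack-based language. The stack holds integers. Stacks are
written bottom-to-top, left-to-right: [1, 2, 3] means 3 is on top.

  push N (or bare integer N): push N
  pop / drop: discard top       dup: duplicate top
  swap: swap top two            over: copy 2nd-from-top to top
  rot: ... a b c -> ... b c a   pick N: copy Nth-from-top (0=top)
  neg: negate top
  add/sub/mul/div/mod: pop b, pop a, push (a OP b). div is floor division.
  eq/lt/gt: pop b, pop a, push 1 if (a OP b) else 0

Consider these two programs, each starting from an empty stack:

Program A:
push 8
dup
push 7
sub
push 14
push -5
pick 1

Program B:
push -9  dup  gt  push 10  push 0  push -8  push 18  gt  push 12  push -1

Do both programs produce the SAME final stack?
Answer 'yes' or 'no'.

Program A trace:
  After 'push 8': [8]
  After 'dup': [8, 8]
  After 'push 7': [8, 8, 7]
  After 'sub': [8, 1]
  After 'push 14': [8, 1, 14]
  After 'push -5': [8, 1, 14, -5]
  After 'pick 1': [8, 1, 14, -5, 14]
Program A final stack: [8, 1, 14, -5, 14]

Program B trace:
  After 'push -9': [-9]
  After 'dup': [-9, -9]
  After 'gt': [0]
  After 'push 10': [0, 10]
  After 'push 0': [0, 10, 0]
  After 'push -8': [0, 10, 0, -8]
  After 'push 18': [0, 10, 0, -8, 18]
  After 'gt': [0, 10, 0, 0]
  After 'push 12': [0, 10, 0, 0, 12]
  After 'push -1': [0, 10, 0, 0, 12, -1]
Program B final stack: [0, 10, 0, 0, 12, -1]
Same: no

Answer: no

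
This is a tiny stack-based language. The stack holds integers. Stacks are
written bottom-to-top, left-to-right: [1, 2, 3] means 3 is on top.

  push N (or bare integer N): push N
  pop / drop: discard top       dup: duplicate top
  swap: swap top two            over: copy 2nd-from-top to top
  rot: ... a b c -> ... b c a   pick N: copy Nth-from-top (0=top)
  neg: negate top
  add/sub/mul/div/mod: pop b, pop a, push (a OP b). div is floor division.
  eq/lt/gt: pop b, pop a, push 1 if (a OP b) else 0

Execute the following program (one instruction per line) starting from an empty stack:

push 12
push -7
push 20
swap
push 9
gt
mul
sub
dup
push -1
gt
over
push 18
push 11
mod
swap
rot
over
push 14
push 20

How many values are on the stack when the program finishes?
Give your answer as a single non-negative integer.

After 'push 12': stack = [12] (depth 1)
After 'push -7': stack = [12, -7] (depth 2)
After 'push 20': stack = [12, -7, 20] (depth 3)
After 'swap': stack = [12, 20, -7] (depth 3)
After 'push 9': stack = [12, 20, -7, 9] (depth 4)
After 'gt': stack = [12, 20, 0] (depth 3)
After 'mul': stack = [12, 0] (depth 2)
After 'sub': stack = [12] (depth 1)
After 'dup': stack = [12, 12] (depth 2)
After 'push -1': stack = [12, 12, -1] (depth 3)
After 'gt': stack = [12, 1] (depth 2)
After 'over': stack = [12, 1, 12] (depth 3)
After 'push 18': stack = [12, 1, 12, 18] (depth 4)
After 'push 11': stack = [12, 1, 12, 18, 11] (depth 5)
After 'mod': stack = [12, 1, 12, 7] (depth 4)
After 'swap': stack = [12, 1, 7, 12] (depth 4)
After 'rot': stack = [12, 7, 12, 1] (depth 4)
After 'over': stack = [12, 7, 12, 1, 12] (depth 5)
After 'push 14': stack = [12, 7, 12, 1, 12, 14] (depth 6)
After 'push 20': stack = [12, 7, 12, 1, 12, 14, 20] (depth 7)

Answer: 7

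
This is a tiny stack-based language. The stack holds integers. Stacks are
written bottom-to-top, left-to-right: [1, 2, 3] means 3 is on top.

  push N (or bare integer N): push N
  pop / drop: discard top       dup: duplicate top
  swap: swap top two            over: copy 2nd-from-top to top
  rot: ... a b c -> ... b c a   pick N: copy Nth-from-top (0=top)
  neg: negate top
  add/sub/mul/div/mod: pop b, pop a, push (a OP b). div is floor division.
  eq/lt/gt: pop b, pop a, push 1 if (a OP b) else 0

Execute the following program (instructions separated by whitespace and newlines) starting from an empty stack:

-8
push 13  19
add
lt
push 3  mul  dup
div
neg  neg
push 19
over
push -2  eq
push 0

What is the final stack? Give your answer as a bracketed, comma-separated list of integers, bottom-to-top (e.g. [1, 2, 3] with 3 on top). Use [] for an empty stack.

Answer: [1, 19, 0, 0]

Derivation:
After 'push -8': [-8]
After 'push 13': [-8, 13]
After 'push 19': [-8, 13, 19]
After 'add': [-8, 32]
After 'lt': [1]
After 'push 3': [1, 3]
After 'mul': [3]
After 'dup': [3, 3]
After 'div': [1]
After 'neg': [-1]
After 'neg': [1]
After 'push 19': [1, 19]
After 'over': [1, 19, 1]
After 'push -2': [1, 19, 1, -2]
After 'eq': [1, 19, 0]
After 'push 0': [1, 19, 0, 0]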